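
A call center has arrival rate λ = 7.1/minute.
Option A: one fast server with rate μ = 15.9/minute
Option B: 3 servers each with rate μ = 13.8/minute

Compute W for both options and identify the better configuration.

Option A: single server μ = 15.9 (M/M/1)
  ρ_A = 7.1/15.9 = 0.4465
  W_A = 1/(μ-λ) = 1/(15.9-7.1) = 1/8.80 = 0.1136

Option B: 3 servers μ = 13.8 (M/M/3)
  ρ_B = λ/(cμ) = 7.1/(3×13.8) = 0.1715
  Offered load a = λ/μ = cρ = 7.1/13.8 = 0.5145
  P₀ = [ Σₙ₌₀^2 aⁿ/n! + a^3/(3!(1-ρ)) ]⁻¹
  Σ = a^0/0! + a^1/1! + a^2/2! = 1.0000 + 0.51449 + 0.13235 = 1.6468
  a^3/(3!(1-ρ)) = 0.1362/(6 × 0.8285) = 0.02740
  P₀ = 1/(1.6468 + 0.02740) = 0.5973
  Lq = P₀·a^3·ρ / (3!(1-ρ)²) = 0.59729 × 0.13619 × 0.17150 / (6 × 0.68642) = 0.003387
  Wq_B = Lq/λ = 0.0033872/7.1 = 0.0004771
  W_B = Wq_B + 1/μ = 0.0004771 + 0.07246 = 0.07294

Since W_B = 0.07294 < W_A = 0.1136, Option B (multiple servers) has the shorter time in system.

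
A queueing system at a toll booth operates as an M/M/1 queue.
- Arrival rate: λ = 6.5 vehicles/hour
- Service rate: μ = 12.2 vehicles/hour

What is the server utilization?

Server utilization: ρ = λ/μ
ρ = 6.5/12.2 = 0.5328
The server is busy 53.28% of the time.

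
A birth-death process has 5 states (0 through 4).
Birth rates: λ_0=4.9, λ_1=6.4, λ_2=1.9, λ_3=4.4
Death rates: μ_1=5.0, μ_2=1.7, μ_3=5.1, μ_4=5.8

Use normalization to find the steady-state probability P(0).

Ratios P(n)/P(0) = (λ₀···λₙ₋₁)/(μ₁···μₙ):
P(1)/P(0) = (4.9)/(5.0) = 0.9800
P(2)/P(0) = (4.9×6.4)/(5.0×1.7) = 3.6894
P(3)/P(0) = (4.9×6.4×1.9)/(5.0×1.7×5.1) = 1.3745
P(4)/P(0) = (4.9×6.4×1.9×4.4)/(5.0×1.7×5.1×5.8) = 1.0427

Normalization: ∑ P(n) = 1
P(0) × (1.0000 + 0.9800 + 3.6894 + 1.3745 + 1.0427) = 1
P(0) × 8.0866 = 1
P(0) = 1/8.0866 = 0.1237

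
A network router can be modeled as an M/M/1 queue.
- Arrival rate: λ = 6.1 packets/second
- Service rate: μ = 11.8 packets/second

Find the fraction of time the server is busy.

Server utilization: ρ = λ/μ
ρ = 6.1/11.8 = 0.5169
The server is busy 51.69% of the time.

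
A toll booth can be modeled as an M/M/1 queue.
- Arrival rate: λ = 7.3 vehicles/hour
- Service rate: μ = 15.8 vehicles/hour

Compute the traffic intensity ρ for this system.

Server utilization: ρ = λ/μ
ρ = 7.3/15.8 = 0.4620
The server is busy 46.20% of the time.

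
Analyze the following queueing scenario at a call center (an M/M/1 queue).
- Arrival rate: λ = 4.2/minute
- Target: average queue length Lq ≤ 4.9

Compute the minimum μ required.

For M/M/1: Lq = λ²/(μ(μ-λ))
Need Lq ≤ 4.9, i.e. μ(μ-λ) ≥ λ²/4.9
μ² - 4.2μ - 17.64/4.9 ≥ 0  →  μ² - 4.2μ - 3.6000 ≥ 0
Quadratic formula (positive root): μ = [λ + √(λ² + 4×3.6000)]/2
Discriminant: 17.64 + 4×3.6000 = 32.0400, √32.0400 = 5.6604
μ ≥ (4.2 + 5.6604)/2 = 4.9302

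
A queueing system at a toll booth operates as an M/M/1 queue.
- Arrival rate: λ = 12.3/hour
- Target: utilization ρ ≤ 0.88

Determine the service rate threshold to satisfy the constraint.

ρ = λ/μ, so μ = λ/ρ
μ ≥ 12.3/0.88 = 13.9773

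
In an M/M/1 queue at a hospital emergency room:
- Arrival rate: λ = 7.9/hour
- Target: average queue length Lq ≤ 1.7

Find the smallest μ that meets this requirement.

For M/M/1: Lq = λ²/(μ(μ-λ))
Need Lq ≤ 1.7, i.e. μ(μ-λ) ≥ λ²/1.7
μ² - 7.9μ - 62.41/1.7 ≥ 0  →  μ² - 7.9μ - 36.711765 ≥ 0
Quadratic formula (positive root): μ = [λ + √(λ² + 4×36.711765)]/2
Discriminant: 62.41 + 4×36.711765 = 209.2571, √209.2571 = 14.4657
μ ≥ (7.9 + 14.4657)/2 = 11.1829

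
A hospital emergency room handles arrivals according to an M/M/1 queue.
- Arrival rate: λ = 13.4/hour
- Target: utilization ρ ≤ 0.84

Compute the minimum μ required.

ρ = λ/μ, so μ = λ/ρ
μ ≥ 13.4/0.84 = 15.9524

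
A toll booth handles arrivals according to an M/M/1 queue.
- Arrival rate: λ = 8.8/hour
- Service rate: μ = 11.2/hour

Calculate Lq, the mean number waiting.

ρ = λ/μ = 8.8/11.2 = 0.7857
For M/M/1: Lq = λ²/(μ(μ-λ))
Lq = 77.44/(11.2 × 2.40)
Lq = 2.8810 vehicles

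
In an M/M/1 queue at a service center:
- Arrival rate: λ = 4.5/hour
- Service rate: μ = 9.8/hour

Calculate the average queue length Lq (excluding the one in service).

ρ = λ/μ = 4.5/9.8 = 0.4592
For M/M/1: Lq = λ²/(μ(μ-λ))
Lq = 20.25/(9.8 × 5.30)
Lq = 0.3899 customers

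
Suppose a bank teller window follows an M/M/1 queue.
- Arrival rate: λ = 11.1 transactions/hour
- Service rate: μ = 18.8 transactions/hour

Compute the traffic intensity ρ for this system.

Server utilization: ρ = λ/μ
ρ = 11.1/18.8 = 0.5904
The server is busy 59.04% of the time.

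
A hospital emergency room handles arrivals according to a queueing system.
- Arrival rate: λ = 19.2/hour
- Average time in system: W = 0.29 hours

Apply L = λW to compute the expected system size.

Little's Law: L = λW
L = 19.2 × 0.29 = 5.5680 patients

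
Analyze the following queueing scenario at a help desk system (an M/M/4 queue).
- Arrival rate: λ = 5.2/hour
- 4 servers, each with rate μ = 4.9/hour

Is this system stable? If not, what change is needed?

Stability requires ρ = λ/(cμ) < 1
ρ = 5.2/(4 × 4.9) = 5.2/19.60 = 0.2653
Since 0.2653 < 1, the system is STABLE.
The servers are busy 26.53% of the time.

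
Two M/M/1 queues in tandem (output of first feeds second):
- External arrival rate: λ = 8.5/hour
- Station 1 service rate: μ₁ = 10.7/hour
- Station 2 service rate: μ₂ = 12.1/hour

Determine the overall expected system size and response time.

By Jackson's theorem, each station behaves as independent M/M/1.
Station 1: ρ₁ = 8.5/10.7 = 0.7944, L₁ = ρ₁/(1-ρ₁) = λ/(μ₁-λ) = 8.5/2.20 = 3.8636
Station 2: ρ₂ = 8.5/12.1 = 0.7025, L₂ = ρ₂/(1-ρ₂) = λ/(μ₂-λ) = 8.5/3.60 = 2.3611
Total: L = L₁ + L₂ = 3.8636 + 2.3611 = 6.2247
W = L/λ = 6.2247/8.5 = 0.7323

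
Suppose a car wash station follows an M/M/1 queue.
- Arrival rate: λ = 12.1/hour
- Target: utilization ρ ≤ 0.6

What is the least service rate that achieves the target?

ρ = λ/μ, so μ = λ/ρ
μ ≥ 12.1/0.6 = 20.1667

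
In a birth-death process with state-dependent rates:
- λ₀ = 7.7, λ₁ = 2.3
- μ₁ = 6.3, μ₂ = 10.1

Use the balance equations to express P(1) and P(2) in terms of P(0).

Balance equations:
State 0: λ₀P₀ = μ₁P₁ → P₁ = (λ₀/μ₁)P₀ = (7.7/6.3)P₀ = 1.2222P₀
State 1: P₂ = (λ₀λ₁)/(μ₁μ₂)P₀ = (7.7×2.3)/(6.3×10.1)P₀ = 0.2783P₀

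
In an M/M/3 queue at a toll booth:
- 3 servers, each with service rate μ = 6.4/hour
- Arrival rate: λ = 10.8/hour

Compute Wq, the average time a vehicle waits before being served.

Traffic intensity: ρ = λ/(cμ) = 10.8/(3×6.4) = 0.5625
Since ρ = 0.5625 < 1, system is stable.
Offered load a = λ/μ = cρ = 10.8/6.4 = 1.6875
P₀ = [ Σₙ₌₀^2 aⁿ/n! + a^3/(3!(1-ρ)) ]⁻¹
Σ = a^0/0! + a^1/1! + a^2/2! = 1.0000 + 1.6875 + 1.4238 = 4.1113
a^3/(3!(1-ρ)) = 4.8054/(6 × 0.4375) = 1.8306
P₀ = 1/(4.1113 + 1.8306) = 0.1683
Lq = P₀·a^3·ρ / (3!(1-ρ)²) = 0.1683 × 4.8054 × 0.5625 / (6 × 0.1914) = 0.3961
Wq = Lq/λ = 0.3961/10.8 = 0.03668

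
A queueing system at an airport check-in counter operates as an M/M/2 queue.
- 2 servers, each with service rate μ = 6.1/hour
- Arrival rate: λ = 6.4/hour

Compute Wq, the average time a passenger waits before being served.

Traffic intensity: ρ = λ/(cμ) = 6.4/(2×6.1) = 0.5246
Since ρ = 0.5246 < 1, system is stable.
Offered load a = λ/μ = cρ = 6.4/6.1 = 1.0492
P₀ = [ Σₙ₌₀^1 aⁿ/n! + a^2/(2!(1-ρ)) ]⁻¹
Σ = a^0/0! + a^1/1! = 1.0000 + 1.0492 = 2.0492
a^2/(2!(1-ρ)) = 1.1008/(2 × 0.47541) = 1.1577
P₀ = 1/(2.0492 + 1.1577) = 0.3118
Lq = P₀·a^2·ρ / (2!(1-ρ)²) = 0.3118 × 1.1008 × 0.5246 / (2 × 0.2260) = 0.3984
Wq = Lq/λ = 0.39835/6.4 = 0.06224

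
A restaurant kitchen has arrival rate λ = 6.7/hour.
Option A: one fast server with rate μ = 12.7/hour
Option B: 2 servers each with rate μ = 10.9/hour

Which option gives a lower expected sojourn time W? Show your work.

Option A: single server μ = 12.7 (M/M/1)
  ρ_A = 6.7/12.7 = 0.5276
  W_A = 1/(μ-λ) = 1/(12.7-6.7) = 1/6.00 = 0.1667

Option B: 2 servers μ = 10.9 (M/M/2)
  ρ_B = λ/(cμ) = 6.7/(2×10.9) = 0.3073
  Offered load a = λ/μ = cρ = 6.7/10.9 = 0.6147
  P₀ = [ Σₙ₌₀^1 aⁿ/n! + a^2/(2!(1-ρ)) ]⁻¹
  Σ = a^0/0! + a^1/1! = 1.0000 + 0.6147 = 1.6147
  a^2/(2!(1-ρ)) = 0.3778/(2 × 0.6927) = 0.2727
  P₀ = 1/(1.6147 + 0.2727) = 0.5298
  Lq = P₀·a^2·ρ / (2!(1-ρ)²) = 0.52982 × 0.37783 × 0.30734 / (2 × 0.47978) = 0.06412
  Wq_B = Lq/λ = 0.06412/6.7 = 0.009570
  W_B = Wq_B + 1/μ = 0.009570 + 0.09174 = 0.1013

Since W_B = 0.1013 < W_A = 0.1667, Option B (multiple servers) has the shorter time in system.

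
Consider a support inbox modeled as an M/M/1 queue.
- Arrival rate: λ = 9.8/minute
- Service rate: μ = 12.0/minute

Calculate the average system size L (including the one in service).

ρ = λ/μ = 9.8/12.0 = 0.8167
For M/M/1: L = λ/(μ-λ)
L = 9.8/(12.0-9.8) = 9.8/2.20
L = 4.4545 emails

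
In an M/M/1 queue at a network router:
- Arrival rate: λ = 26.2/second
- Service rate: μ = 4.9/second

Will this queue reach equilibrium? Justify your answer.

Stability requires ρ = λ/(cμ) < 1
ρ = 26.2/(1 × 4.9) = 26.2/4.90 = 5.3469
Since 5.3469 ≥ 1, the system is UNSTABLE.
Queue grows without bound. Need μ > λ = 26.2.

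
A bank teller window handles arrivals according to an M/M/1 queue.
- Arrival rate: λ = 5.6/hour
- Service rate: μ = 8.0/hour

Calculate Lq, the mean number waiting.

ρ = λ/μ = 5.6/8.0 = 0.7000
For M/M/1: Lq = λ²/(μ(μ-λ))
Lq = 31.36/(8.0 × 2.40)
Lq = 1.6333 transactions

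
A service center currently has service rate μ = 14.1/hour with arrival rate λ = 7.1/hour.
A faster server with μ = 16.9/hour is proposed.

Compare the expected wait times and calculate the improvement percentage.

System 1: ρ₁ = 7.1/14.1 = 0.5035, W₁ = 1/(14.1-7.1) = 0.14286
System 2: ρ₂ = 7.1/16.9 = 0.4201, W₂ = 1/(16.9-7.1) = 0.10204
Improvement: (W₁-W₂)/W₁ = (0.14286-0.10204)/0.14286 = 28.57%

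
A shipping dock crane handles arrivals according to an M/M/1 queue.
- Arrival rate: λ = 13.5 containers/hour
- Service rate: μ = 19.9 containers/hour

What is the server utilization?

Server utilization: ρ = λ/μ
ρ = 13.5/19.9 = 0.6784
The server is busy 67.84% of the time.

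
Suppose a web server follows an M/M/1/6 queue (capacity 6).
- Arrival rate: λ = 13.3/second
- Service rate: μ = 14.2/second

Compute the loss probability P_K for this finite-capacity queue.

ρ = λ/μ = 13.3/14.2 = 0.93662
P₀ = (1-ρ)/(1-ρ^(K+1)) = (1-0.93662)/(1-0.93662^7) = 0.06338/0.3677 = 0.1724
P_K = P₀×ρ^K = 0.1724 × 0.93662^6 = 0.1724 × 0.6751 = 0.1164
Blocking probability = 11.64%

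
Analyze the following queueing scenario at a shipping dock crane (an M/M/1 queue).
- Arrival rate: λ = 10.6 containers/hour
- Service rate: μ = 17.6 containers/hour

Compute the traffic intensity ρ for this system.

Server utilization: ρ = λ/μ
ρ = 10.6/17.6 = 0.6023
The server is busy 60.23% of the time.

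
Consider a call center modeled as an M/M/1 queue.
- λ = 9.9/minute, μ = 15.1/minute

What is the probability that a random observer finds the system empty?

ρ = λ/μ = 9.9/15.1 = 0.6556
P(0) = 1 - ρ = 1 - 0.6556 = 0.3444
The server is idle 34.44% of the time.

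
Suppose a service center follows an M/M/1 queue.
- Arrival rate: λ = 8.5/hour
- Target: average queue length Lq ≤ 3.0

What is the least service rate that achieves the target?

For M/M/1: Lq = λ²/(μ(μ-λ))
Need Lq ≤ 3.0, i.e. μ(μ-λ) ≥ λ²/3.0
μ² - 8.5μ - 72.25/3.0 ≥ 0  →  μ² - 8.5μ - 24.08333 ≥ 0
Quadratic formula (positive root): μ = [λ + √(λ² + 4×24.08333)]/2
Discriminant: 72.25 + 4×24.08333 = 168.5833, √168.5833 = 12.9840
μ ≥ (8.5 + 12.9840)/2 = 10.7420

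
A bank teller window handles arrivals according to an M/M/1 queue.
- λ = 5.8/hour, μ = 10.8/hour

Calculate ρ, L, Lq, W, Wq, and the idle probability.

Step 1: ρ = λ/μ = 5.8/10.8 = 0.5370
Step 2: L = λ/(μ-λ) = 5.8/5.00 = 1.1600
Step 3: Lq = λ²/(μ(μ-λ)) = 33.64/(10.8×5.00) = 0.6230
Step 4: W = 1/(μ-λ) = 1/5.00 = 0.2000
Step 5: Wq = λ/(μ(μ-λ)) = 5.8/(10.8×5.00) = 0.1074
Step 6: P(0) = 1-ρ = 0.4630
Verify: L = λW = 5.8×0.2000 = 1.1600 ✔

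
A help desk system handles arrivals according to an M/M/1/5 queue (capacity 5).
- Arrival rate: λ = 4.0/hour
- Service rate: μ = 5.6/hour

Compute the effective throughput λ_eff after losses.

ρ = λ/μ = 4.0/5.6 = 0.7143
P₀ = (1-ρ)/(1-ρ^(K+1)) = (1-0.7143)/(1-0.7143^6) = 0.2857/0.8672 = 0.3295
P_K = P₀×ρ^K = 0.32946 × 0.7143^5 = 0.32946 × 0.18595 = 0.06126
λ_eff = λ(1-P_K) = 4.0 × (1 - 0.06126) = 4.0 × 0.93874 = 3.7550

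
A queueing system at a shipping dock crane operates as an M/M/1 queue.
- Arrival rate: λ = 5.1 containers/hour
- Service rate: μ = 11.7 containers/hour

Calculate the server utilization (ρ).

Server utilization: ρ = λ/μ
ρ = 5.1/11.7 = 0.4359
The server is busy 43.59% of the time.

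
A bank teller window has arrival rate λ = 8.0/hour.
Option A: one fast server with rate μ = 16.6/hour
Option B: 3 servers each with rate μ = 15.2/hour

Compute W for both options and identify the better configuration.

Option A: single server μ = 16.6 (M/M/1)
  ρ_A = 8.0/16.6 = 0.4819
  W_A = 1/(μ-λ) = 1/(16.6-8.0) = 1/8.60 = 0.1163

Option B: 3 servers μ = 15.2 (M/M/3)
  ρ_B = λ/(cμ) = 8.0/(3×15.2) = 0.1754
  Offered load a = λ/μ = cρ = 8.0/15.2 = 0.5263
  P₀ = [ Σₙ₌₀^2 aⁿ/n! + a^3/(3!(1-ρ)) ]⁻¹
  Σ = a^0/0! + a^1/1! + a^2/2! = 1.0000 + 0.5263 + 0.1385 = 1.6648
  a^3/(3!(1-ρ)) = 0.1458/(6 × 0.8246) = 0.02947
  P₀ = 1/(1.6648 + 0.02947) = 0.5902
  Lq = P₀·a^3·ρ / (3!(1-ρ)²) = 0.59022 × 0.14579 × 0.17544 / (6 × 0.67990) = 0.003701
  Wq_B = Lq/λ = 0.003701/8.0 = 0.0004626
  W_B = Wq_B + 1/μ = 0.0004626 + 0.06579 = 0.06625

Since W_B = 0.06625 < W_A = 0.1163, Option B (multiple servers) has the shorter time in system.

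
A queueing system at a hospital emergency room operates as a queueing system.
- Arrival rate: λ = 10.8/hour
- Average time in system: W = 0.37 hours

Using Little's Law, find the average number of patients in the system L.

Little's Law: L = λW
L = 10.8 × 0.37 = 3.9960 patients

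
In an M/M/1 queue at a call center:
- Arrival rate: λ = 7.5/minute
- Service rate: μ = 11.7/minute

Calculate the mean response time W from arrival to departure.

First, compute utilization: ρ = λ/μ = 7.5/11.7 = 0.6410
For M/M/1: W = 1/(μ-λ)
W = 1/(11.7-7.5) = 1/4.20
W = 0.2381 minutes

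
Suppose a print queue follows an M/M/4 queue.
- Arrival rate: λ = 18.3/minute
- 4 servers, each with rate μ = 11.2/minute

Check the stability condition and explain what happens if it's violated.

Stability requires ρ = λ/(cμ) < 1
ρ = 18.3/(4 × 11.2) = 18.3/44.80 = 0.4085
Since 0.4085 < 1, the system is STABLE.
The servers are busy 40.85% of the time.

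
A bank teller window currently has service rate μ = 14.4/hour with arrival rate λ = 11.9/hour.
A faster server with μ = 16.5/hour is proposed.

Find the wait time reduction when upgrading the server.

System 1: ρ₁ = 11.9/14.4 = 0.8264, W₁ = 1/(14.4-11.9) = 0.4000
System 2: ρ₂ = 11.9/16.5 = 0.7212, W₂ = 1/(16.5-11.9) = 0.2174
Improvement: (W₁-W₂)/W₁ = (0.4000-0.2174)/0.4000 = 45.65%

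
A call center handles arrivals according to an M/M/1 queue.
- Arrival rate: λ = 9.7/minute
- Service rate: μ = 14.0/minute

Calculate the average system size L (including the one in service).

ρ = λ/μ = 9.7/14.0 = 0.6929
For M/M/1: L = λ/(μ-λ)
L = 9.7/(14.0-9.7) = 9.7/4.30
L = 2.2558 calls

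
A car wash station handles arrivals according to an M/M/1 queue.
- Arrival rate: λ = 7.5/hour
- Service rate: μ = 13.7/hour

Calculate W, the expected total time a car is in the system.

First, compute utilization: ρ = λ/μ = 7.5/13.7 = 0.5474
For M/M/1: W = 1/(μ-λ)
W = 1/(13.7-7.5) = 1/6.20
W = 0.1613 hours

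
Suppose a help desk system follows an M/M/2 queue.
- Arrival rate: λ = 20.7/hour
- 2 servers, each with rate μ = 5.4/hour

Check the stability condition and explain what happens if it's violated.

Stability requires ρ = λ/(cμ) < 1
ρ = 20.7/(2 × 5.4) = 20.7/10.80 = 1.9167
Since 1.9167 ≥ 1, the system is UNSTABLE.
Need c > λ/μ = 20.7/5.4 = 3.83.
Minimum servers needed: c = 4.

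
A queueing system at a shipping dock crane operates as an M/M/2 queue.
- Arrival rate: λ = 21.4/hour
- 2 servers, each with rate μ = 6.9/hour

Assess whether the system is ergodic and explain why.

Stability requires ρ = λ/(cμ) < 1
ρ = 21.4/(2 × 6.9) = 21.4/13.80 = 1.5507
Since 1.5507 ≥ 1, the system is UNSTABLE.
Need c > λ/μ = 21.4/6.9 = 3.10.
Minimum servers needed: c = 4.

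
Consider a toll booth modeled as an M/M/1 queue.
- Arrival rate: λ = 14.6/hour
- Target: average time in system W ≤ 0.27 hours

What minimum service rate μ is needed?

For M/M/1: W = 1/(μ-λ)
Need W ≤ 0.27, so 1/(μ-λ) ≤ 0.27
μ - λ ≥ 1/0.27 = 3.7037
μ ≥ 14.6 + 3.7037 = 18.3037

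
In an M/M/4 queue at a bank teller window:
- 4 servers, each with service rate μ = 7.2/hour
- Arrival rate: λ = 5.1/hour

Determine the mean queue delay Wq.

Traffic intensity: ρ = λ/(cμ) = 5.1/(4×7.2) = 0.1771
Since ρ = 0.1771 < 1, system is stable.
Offered load a = λ/μ = cρ = 5.1/7.2 = 0.7083
P₀ = [ Σₙ₌₀^3 aⁿ/n! + a^4/(4!(1-ρ)) ]⁻¹
Σ = a^0/0! + a^1/1! + a^2/2! + a^3/3! = 1.0000 + 0.7083 + 0.2509 + 0.05923 = 2.0184
a^4/(4!(1-ρ)) = 0.25174/(24 × 0.82292) = 0.01275
P₀ = 1/(2.0184 + 0.01275) = 0.4923
Lq = P₀·a^4·ρ / (4!(1-ρ)²) = 0.4923 × 0.2517 × 0.1771 / (24 × 0.6772) = 0.001350
Wq = Lq/λ = 0.0013504/5.1 = 0.0002648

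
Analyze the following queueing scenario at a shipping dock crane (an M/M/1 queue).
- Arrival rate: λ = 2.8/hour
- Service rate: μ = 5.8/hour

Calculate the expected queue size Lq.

ρ = λ/μ = 2.8/5.8 = 0.4828
For M/M/1: Lq = λ²/(μ(μ-λ))
Lq = 7.84/(5.8 × 3.00)
Lq = 0.4506 containers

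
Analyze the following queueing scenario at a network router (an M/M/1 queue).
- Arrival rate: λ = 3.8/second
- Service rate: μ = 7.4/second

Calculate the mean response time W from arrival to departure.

First, compute utilization: ρ = λ/μ = 3.8/7.4 = 0.5135
For M/M/1: W = 1/(μ-λ)
W = 1/(7.4-3.8) = 1/3.60
W = 0.2778 seconds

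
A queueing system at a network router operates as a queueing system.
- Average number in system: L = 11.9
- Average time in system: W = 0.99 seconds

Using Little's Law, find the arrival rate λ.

Little's Law: L = λW, so λ = L/W
λ = 11.9/0.99 = 12.0202 packets/second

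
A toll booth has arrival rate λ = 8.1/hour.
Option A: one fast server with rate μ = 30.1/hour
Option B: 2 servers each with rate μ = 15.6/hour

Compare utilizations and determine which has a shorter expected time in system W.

Option A: single server μ = 30.1 (M/M/1)
  ρ_A = 8.1/30.1 = 0.2691
  W_A = 1/(μ-λ) = 1/(30.1-8.1) = 1/22.00 = 0.04545

Option B: 2 servers μ = 15.6 (M/M/2)
  ρ_B = λ/(cμ) = 8.1/(2×15.6) = 0.2596
  Offered load a = λ/μ = cρ = 8.1/15.6 = 0.5192
  P₀ = [ Σₙ₌₀^1 aⁿ/n! + a^2/(2!(1-ρ)) ]⁻¹
  Σ = a^0/0! + a^1/1! = 1.0000 + 0.5192 = 1.5192
  a^2/(2!(1-ρ)) = 0.2696/(2 × 0.7404) = 0.1821
  P₀ = 1/(1.5192 + 0.1821) = 0.5878
  Lq = P₀·a^2·ρ / (2!(1-ρ)²) = 0.58779 × 0.26960 × 0.25962 / (2 × 0.54817) = 0.03753
  Wq_B = Lq/λ = 0.0375255/8.1 = 0.0046328
  W_B = Wq_B + 1/μ = 0.0046328 + 0.064103 = 0.06874

Since W_A = 0.04545 < W_B = 0.06874, Option A (single fast server) has the shorter time in system.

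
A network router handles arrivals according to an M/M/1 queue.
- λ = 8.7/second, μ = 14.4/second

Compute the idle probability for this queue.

ρ = λ/μ = 8.7/14.4 = 0.6042
P(0) = 1 - ρ = 1 - 0.6042 = 0.3958
The server is idle 39.58% of the time.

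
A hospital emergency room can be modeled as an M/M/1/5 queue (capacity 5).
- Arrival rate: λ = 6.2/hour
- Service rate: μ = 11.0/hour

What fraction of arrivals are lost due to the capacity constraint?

ρ = λ/μ = 6.2/11.0 = 0.563636
P₀ = (1-ρ)/(1-ρ^(K+1)) = (1-0.563636)/(1-0.563636^6) = 0.43636/0.96794 = 0.4508
P_K = P₀×ρ^K = 0.4508 × 0.563636^5 = 0.4508 × 0.05688 = 0.02564
Blocking probability = 2.56%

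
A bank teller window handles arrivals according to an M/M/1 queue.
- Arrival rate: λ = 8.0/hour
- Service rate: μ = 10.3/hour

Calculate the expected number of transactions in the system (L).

ρ = λ/μ = 8.0/10.3 = 0.7767
For M/M/1: L = λ/(μ-λ)
L = 8.0/(10.3-8.0) = 8.0/2.30
L = 3.4783 transactions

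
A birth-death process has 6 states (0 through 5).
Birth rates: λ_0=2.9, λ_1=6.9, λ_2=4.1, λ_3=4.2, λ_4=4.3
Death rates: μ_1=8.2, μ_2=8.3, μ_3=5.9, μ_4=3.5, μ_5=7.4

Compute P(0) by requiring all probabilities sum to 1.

Ratios P(n)/P(0) = (λ₀···λₙ₋₁)/(μ₁···μₙ):
P(1)/P(0) = (2.9)/(8.2) = 0.35366
P(2)/P(0) = (2.9×6.9)/(8.2×8.3) = 0.29401
P(3)/P(0) = (2.9×6.9×4.1)/(8.2×8.3×5.9) = 0.20431
P(4)/P(0) = (2.9×6.9×4.1×4.2)/(8.2×8.3×5.9×3.5) = 0.24517
P(5)/P(0) = (2.9×6.9×4.1×4.2×4.3)/(8.2×8.3×5.9×3.5×7.4) = 0.14246

Normalization: ∑ P(n) = 1
P(0) × (1.0000 + 0.35366 + 0.29401 + 0.20431 + 0.24517 + 0.14246) = 1
P(0) × 2.2396 = 1
P(0) = 1/2.2396 = 0.4465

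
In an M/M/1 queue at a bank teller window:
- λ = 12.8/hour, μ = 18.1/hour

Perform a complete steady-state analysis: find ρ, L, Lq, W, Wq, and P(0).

Step 1: ρ = λ/μ = 12.8/18.1 = 0.7072
Step 2: L = λ/(μ-λ) = 12.8/5.30 = 2.4151
Step 3: Lq = λ²/(μ(μ-λ)) = 163.84/(18.1×5.30) = 1.7079
Step 4: W = 1/(μ-λ) = 1/5.30 = 0.18868
Step 5: Wq = λ/(μ(μ-λ)) = 12.8/(18.1×5.30) = 0.1334
Step 6: P(0) = 1-ρ = 0.2928
Verify: L = λW = 12.8×0.18868 = 2.4151 ✔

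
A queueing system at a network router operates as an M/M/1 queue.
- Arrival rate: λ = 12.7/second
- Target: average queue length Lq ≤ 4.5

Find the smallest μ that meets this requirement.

For M/M/1: Lq = λ²/(μ(μ-λ))
Need Lq ≤ 4.5, i.e. μ(μ-λ) ≥ λ²/4.5
μ² - 12.7μ - 161.29/4.5 ≥ 0  →  μ² - 12.7μ - 35.84222 ≥ 0
Quadratic formula (positive root): μ = [λ + √(λ² + 4×35.84222)]/2
Discriminant: 161.29 + 4×35.84222 = 304.6589, √304.6589 = 17.4545
μ ≥ (12.7 + 17.4545)/2 = 15.0772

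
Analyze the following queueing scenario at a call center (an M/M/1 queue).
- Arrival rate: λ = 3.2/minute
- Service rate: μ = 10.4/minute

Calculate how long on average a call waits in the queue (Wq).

First, compute utilization: ρ = λ/μ = 3.2/10.4 = 0.3077
For M/M/1: Wq = λ/(μ(μ-λ))
Wq = 3.2/(10.4 × (10.4-3.2))
Wq = 3.2/(10.4 × 7.20)
Wq = 0.04274 minutes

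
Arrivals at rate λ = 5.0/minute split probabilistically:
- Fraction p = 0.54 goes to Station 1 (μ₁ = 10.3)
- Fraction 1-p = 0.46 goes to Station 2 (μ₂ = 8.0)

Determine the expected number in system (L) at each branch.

Effective rates: λ₁ = 5.0×0.54 = 2.7, λ₂ = 5.0×0.46 = 2.3
Station 1: ρ₁ = 2.7/10.3 = 0.26214, L₁ = ρ₁/(1-ρ₁) = 0.26214/(1-0.26214) = 0.3553
Station 2: ρ₂ = 2.3/8.0 = 0.2875, L₂ = ρ₂/(1-ρ₂) = 0.2875/(1-0.2875) = 0.4035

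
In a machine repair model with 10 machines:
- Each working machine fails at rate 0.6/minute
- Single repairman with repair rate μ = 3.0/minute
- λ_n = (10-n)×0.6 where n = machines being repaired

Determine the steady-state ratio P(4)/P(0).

P(4)/P(0) = ∏_{i=0}^{4-1} λ_i/μ_{i+1}
= (10-0)×0.6/3.0 × (10-1)×0.6/3.0 × (10-2)×0.6/3.0 × (10-3)×0.6/3.0
= 8.0640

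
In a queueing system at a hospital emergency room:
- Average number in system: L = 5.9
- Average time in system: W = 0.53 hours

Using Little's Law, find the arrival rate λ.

Little's Law: L = λW, so λ = L/W
λ = 5.9/0.53 = 11.1321 patients/hour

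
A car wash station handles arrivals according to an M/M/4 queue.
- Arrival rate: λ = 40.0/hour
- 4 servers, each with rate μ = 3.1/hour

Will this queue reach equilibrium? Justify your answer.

Stability requires ρ = λ/(cμ) < 1
ρ = 40.0/(4 × 3.1) = 40.0/12.40 = 3.2258
Since 3.2258 ≥ 1, the system is UNSTABLE.
Need c > λ/μ = 40.0/3.1 = 12.90.
Minimum servers needed: c = 13.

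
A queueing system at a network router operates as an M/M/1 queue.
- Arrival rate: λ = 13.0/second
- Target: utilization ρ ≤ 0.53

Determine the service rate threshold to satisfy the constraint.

ρ = λ/μ, so μ = λ/ρ
μ ≥ 13.0/0.53 = 24.5283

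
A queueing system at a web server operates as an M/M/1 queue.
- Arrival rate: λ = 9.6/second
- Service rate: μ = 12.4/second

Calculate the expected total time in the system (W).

First, compute utilization: ρ = λ/μ = 9.6/12.4 = 0.7742
For M/M/1: W = 1/(μ-λ)
W = 1/(12.4-9.6) = 1/2.80
W = 0.3571 seconds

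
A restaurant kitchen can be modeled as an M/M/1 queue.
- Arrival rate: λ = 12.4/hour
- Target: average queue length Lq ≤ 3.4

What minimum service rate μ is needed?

For M/M/1: Lq = λ²/(μ(μ-λ))
Need Lq ≤ 3.4, i.e. μ(μ-λ) ≥ λ²/3.4
μ² - 12.4μ - 153.76/3.4 ≥ 0  →  μ² - 12.4μ - 45.22353 ≥ 0
Quadratic formula (positive root): μ = [λ + √(λ² + 4×45.22353)]/2
Discriminant: 153.76 + 4×45.22353 = 334.6541, √334.6541 = 18.2936
μ ≥ (12.4 + 18.2936)/2 = 15.3468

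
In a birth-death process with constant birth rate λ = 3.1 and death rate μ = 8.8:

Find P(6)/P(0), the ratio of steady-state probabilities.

For constant rates: P(n)/P(0) = (λ/μ)^n
P(6)/P(0) = (3.1/8.8)^6 = 0.35227^6 = 0.001911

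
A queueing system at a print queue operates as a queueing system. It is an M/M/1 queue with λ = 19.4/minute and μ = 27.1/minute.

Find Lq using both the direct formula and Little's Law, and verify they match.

Method 1 (direct): Lq = λ²/(μ(μ-λ)) = 376.36/(27.1 × 7.70) = 1.8036

Method 2 (Little's Law):
W = 1/(μ-λ) = 1/7.70 = 0.12987
Wq = W - 1/μ = 0.12987 - 0.036900 = 0.09297
Lq = λWq = 19.4 × 0.09297 = 1.8036 ✔ (matches Method 1)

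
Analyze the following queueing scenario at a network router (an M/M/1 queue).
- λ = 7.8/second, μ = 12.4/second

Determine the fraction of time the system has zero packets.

ρ = λ/μ = 7.8/12.4 = 0.6290
P(0) = 1 - ρ = 1 - 0.6290 = 0.3710
The server is idle 37.10% of the time.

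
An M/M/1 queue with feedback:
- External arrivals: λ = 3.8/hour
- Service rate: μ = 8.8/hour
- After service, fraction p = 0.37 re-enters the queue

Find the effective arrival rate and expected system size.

Effective arrival rate: λ_eff = λ/(1-p) = 3.8/(1-0.37) = 3.8/0.63 = 6.03175
ρ = λ_eff/μ = 6.03175/8.8 = 0.68543
L = ρ/(1-ρ) = 0.68543/(1-0.68543) = 2.1789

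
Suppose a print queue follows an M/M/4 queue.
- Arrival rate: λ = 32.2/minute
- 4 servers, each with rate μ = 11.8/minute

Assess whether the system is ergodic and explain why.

Stability requires ρ = λ/(cμ) < 1
ρ = 32.2/(4 × 11.8) = 32.2/47.20 = 0.6822
Since 0.6822 < 1, the system is STABLE.
The servers are busy 68.22% of the time.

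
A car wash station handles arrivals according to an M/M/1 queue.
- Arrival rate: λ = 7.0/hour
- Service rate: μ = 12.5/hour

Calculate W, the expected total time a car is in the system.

First, compute utilization: ρ = λ/μ = 7.0/12.5 = 0.5600
For M/M/1: W = 1/(μ-λ)
W = 1/(12.5-7.0) = 1/5.50
W = 0.1818 hours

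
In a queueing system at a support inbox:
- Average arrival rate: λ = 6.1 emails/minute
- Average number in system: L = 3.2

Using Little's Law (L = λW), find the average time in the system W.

Little's Law: L = λW, so W = L/λ
W = 3.2/6.1 = 0.5246 minutes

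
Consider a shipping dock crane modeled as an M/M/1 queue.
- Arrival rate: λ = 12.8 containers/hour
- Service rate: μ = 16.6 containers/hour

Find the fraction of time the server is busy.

Server utilization: ρ = λ/μ
ρ = 12.8/16.6 = 0.7711
The server is busy 77.11% of the time.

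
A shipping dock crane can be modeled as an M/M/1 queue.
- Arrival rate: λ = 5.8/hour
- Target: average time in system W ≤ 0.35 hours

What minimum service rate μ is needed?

For M/M/1: W = 1/(μ-λ)
Need W ≤ 0.35, so 1/(μ-λ) ≤ 0.35
μ - λ ≥ 1/0.35 = 2.8571
μ ≥ 5.8 + 2.8571 = 8.6571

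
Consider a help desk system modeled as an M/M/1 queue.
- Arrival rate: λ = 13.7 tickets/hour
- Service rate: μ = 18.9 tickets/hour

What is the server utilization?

Server utilization: ρ = λ/μ
ρ = 13.7/18.9 = 0.7249
The server is busy 72.49% of the time.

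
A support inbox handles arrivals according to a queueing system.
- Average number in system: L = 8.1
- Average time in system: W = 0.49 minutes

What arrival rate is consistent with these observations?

Little's Law: L = λW, so λ = L/W
λ = 8.1/0.49 = 16.5306 emails/minute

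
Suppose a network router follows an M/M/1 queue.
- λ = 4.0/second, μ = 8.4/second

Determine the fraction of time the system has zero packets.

ρ = λ/μ = 4.0/8.4 = 0.4762
P(0) = 1 - ρ = 1 - 0.4762 = 0.5238
The server is idle 52.38% of the time.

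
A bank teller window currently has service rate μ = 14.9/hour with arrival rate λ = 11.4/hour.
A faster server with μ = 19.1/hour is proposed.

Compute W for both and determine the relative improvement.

System 1: ρ₁ = 11.4/14.9 = 0.7651, W₁ = 1/(14.9-11.4) = 0.285714
System 2: ρ₂ = 11.4/19.1 = 0.5969, W₂ = 1/(19.1-11.4) = 0.129870
Improvement: (W₁-W₂)/W₁ = (0.285714-0.129870)/0.285714 = 54.55%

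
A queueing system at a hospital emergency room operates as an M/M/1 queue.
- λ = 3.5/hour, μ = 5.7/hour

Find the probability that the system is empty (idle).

ρ = λ/μ = 3.5/5.7 = 0.6140
P(0) = 1 - ρ = 1 - 0.6140 = 0.3860
The server is idle 38.60% of the time.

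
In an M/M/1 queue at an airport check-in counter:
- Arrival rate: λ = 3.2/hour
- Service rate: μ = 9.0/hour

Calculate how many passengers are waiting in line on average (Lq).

ρ = λ/μ = 3.2/9.0 = 0.3556
For M/M/1: Lq = λ²/(μ(μ-λ))
Lq = 10.24/(9.0 × 5.80)
Lq = 0.1962 passengers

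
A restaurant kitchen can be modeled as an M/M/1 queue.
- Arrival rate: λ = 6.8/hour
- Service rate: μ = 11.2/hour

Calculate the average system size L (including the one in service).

ρ = λ/μ = 6.8/11.2 = 0.6071
For M/M/1: L = λ/(μ-λ)
L = 6.8/(11.2-6.8) = 6.8/4.40
L = 1.5455 orders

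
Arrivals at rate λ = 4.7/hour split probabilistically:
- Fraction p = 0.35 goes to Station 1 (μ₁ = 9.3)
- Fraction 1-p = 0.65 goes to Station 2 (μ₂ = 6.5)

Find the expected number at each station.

Effective rates: λ₁ = 4.7×0.35 = 1.645, λ₂ = 4.7×0.65 = 3.055
Station 1: ρ₁ = 1.645/9.3 = 0.1769, L₁ = ρ₁/(1-ρ₁) = 0.1769/(1-0.1769) = 0.2149
Station 2: ρ₂ = 3.055/6.5 = 0.4700, L₂ = ρ₂/(1-ρ₂) = 0.4700/(1-0.4700) = 0.8868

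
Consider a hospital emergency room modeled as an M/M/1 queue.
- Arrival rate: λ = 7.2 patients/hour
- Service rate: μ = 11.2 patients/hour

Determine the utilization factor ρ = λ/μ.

Server utilization: ρ = λ/μ
ρ = 7.2/11.2 = 0.6429
The server is busy 64.29% of the time.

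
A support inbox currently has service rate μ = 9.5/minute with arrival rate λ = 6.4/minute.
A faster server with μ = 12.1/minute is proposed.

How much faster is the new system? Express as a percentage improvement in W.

System 1: ρ₁ = 6.4/9.5 = 0.6737, W₁ = 1/(9.5-6.4) = 0.32258
System 2: ρ₂ = 6.4/12.1 = 0.5289, W₂ = 1/(12.1-6.4) = 0.17544
Improvement: (W₁-W₂)/W₁ = (0.32258-0.17544)/0.32258 = 45.61%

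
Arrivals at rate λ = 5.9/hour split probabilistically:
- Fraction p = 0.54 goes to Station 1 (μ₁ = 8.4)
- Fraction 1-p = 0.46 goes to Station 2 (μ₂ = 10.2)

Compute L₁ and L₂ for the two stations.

Effective rates: λ₁ = 5.9×0.54 = 3.186, λ₂ = 5.9×0.46 = 2.714
Station 1: ρ₁ = 3.186/8.4 = 0.379286, L₁ = ρ₁/(1-ρ₁) = 0.379286/(1-0.379286) = 0.6110
Station 2: ρ₂ = 2.714/10.2 = 0.26608, L₂ = ρ₂/(1-ρ₂) = 0.26608/(1-0.26608) = 0.3625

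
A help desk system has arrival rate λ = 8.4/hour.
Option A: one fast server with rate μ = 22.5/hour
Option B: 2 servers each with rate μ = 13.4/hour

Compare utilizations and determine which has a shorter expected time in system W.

Option A: single server μ = 22.5 (M/M/1)
  ρ_A = 8.4/22.5 = 0.3733
  W_A = 1/(μ-λ) = 1/(22.5-8.4) = 1/14.10 = 0.07092

Option B: 2 servers μ = 13.4 (M/M/2)
  ρ_B = λ/(cμ) = 8.4/(2×13.4) = 0.3134
  Offered load a = λ/μ = cρ = 8.4/13.4 = 0.6269
  P₀ = [ Σₙ₌₀^1 aⁿ/n! + a^2/(2!(1-ρ)) ]⁻¹
  Σ = a^0/0! + a^1/1! = 1.0000 + 0.6269 = 1.6269
  a^2/(2!(1-ρ)) = 0.3930/(2 × 0.6866) = 0.2862
  P₀ = 1/(1.6269 + 0.2862) = 0.5227
  Lq = P₀·a^2·ρ / (2!(1-ρ)²) = 0.52273 × 0.39296 × 0.31343 / (2 × 0.47137) = 0.06829
  Wq_B = Lq/λ = 0.06829/8.4 = 0.008130
  W_B = Wq_B + 1/μ = 0.008130 + 0.07463 = 0.08276

Since W_A = 0.07092 < W_B = 0.08276, Option A (single fast server) has the shorter time in system.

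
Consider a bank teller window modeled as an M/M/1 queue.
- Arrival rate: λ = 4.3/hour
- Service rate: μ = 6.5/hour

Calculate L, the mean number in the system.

ρ = λ/μ = 4.3/6.5 = 0.6615
For M/M/1: L = λ/(μ-λ)
L = 4.3/(6.5-4.3) = 4.3/2.20
L = 1.9545 transactions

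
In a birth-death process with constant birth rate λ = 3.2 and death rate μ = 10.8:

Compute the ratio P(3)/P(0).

For constant rates: P(n)/P(0) = (λ/μ)^n
P(3)/P(0) = (3.2/10.8)^3 = 0.2963^3 = 0.02601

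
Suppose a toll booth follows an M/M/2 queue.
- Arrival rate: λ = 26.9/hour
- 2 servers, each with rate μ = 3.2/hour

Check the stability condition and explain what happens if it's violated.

Stability requires ρ = λ/(cμ) < 1
ρ = 26.9/(2 × 3.2) = 26.9/6.40 = 4.2031
Since 4.2031 ≥ 1, the system is UNSTABLE.
Need c > λ/μ = 26.9/3.2 = 8.41.
Minimum servers needed: c = 9.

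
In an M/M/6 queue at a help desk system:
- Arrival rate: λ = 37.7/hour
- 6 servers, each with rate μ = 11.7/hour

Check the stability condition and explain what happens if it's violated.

Stability requires ρ = λ/(cμ) < 1
ρ = 37.7/(6 × 11.7) = 37.7/70.20 = 0.5370
Since 0.5370 < 1, the system is STABLE.
The servers are busy 53.70% of the time.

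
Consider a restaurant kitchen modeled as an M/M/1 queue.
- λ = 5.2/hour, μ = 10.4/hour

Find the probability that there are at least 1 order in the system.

ρ = λ/μ = 5.2/10.4 = 0.5000
P(N ≥ n) = ρⁿ
P(N ≥ 1) = 0.5000^1
P(N ≥ 1) = 0.5000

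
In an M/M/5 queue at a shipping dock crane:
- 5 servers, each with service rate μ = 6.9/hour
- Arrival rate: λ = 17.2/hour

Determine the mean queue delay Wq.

Traffic intensity: ρ = λ/(cμ) = 17.2/(5×6.9) = 0.4986
Since ρ = 0.4986 < 1, system is stable.
Offered load a = λ/μ = cρ = 17.2/6.9 = 2.4928
P₀ = [ Σₙ₌₀^4 aⁿ/n! + a^5/(5!(1-ρ)) ]⁻¹
Σ = a^0/0! + a^1/1! + a^2/2! + a^3/3! + a^4/4! = 1.0000 + 2.4928 + 3.1069 + 2.5816 + 1.6088 = 10.7901
a^5/(5!(1-ρ)) = 96.2491/(120 × 0.50145) = 1.5995
P₀ = 1/(10.7901 + 1.5995) = 0.08071
Lq = P₀·a^5·ρ / (5!(1-ρ)²) = 0.080713 × 96.2491 × 0.49855 / (120 × 0.25145) = 0.1284
Wq = Lq/λ = 0.12836/17.2 = 0.007463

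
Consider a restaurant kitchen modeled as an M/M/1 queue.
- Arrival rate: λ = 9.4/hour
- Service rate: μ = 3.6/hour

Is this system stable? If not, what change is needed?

Stability requires ρ = λ/(cμ) < 1
ρ = 9.4/(1 × 3.6) = 9.4/3.60 = 2.6111
Since 2.6111 ≥ 1, the system is UNSTABLE.
Queue grows without bound. Need μ > λ = 9.4.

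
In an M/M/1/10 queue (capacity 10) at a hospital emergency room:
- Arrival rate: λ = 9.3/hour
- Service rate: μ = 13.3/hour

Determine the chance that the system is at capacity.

ρ = λ/μ = 9.3/13.3 = 0.69925
P₀ = (1-ρ)/(1-ρ^(K+1)) = (1-0.69925)/(1-0.69925^11) = 0.3007/0.9805 = 0.3067
P_K = P₀×ρ^K = 0.3067 × 0.69925^10 = 0.3067 × 0.02795 = 0.008572
Blocking probability = 0.86%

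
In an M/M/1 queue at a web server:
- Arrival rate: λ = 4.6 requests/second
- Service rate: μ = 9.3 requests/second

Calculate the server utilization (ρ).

Server utilization: ρ = λ/μ
ρ = 4.6/9.3 = 0.4946
The server is busy 49.46% of the time.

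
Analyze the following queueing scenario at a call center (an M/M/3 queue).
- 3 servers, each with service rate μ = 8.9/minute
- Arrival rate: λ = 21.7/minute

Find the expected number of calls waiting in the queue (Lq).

Traffic intensity: ρ = λ/(cμ) = 21.7/(3×8.9) = 0.8127
Since ρ = 0.8127 < 1, system is stable.
Offered load a = λ/μ = cρ = 21.7/8.9 = 2.4382
P₀ = [ Σₙ₌₀^2 aⁿ/n! + a^3/(3!(1-ρ)) ]⁻¹
Σ = a^0/0! + a^1/1! + a^2/2! = 1.0000 + 2.4382 + 2.9724 = 6.4106
a^3/(3!(1-ρ)) = 14.4947/(6 × 0.187266) = 12.9003
P₀ = 1/(6.4106 + 12.9003) = 0.05178
Lq = P₀·a^3·ρ / (3!(1-ρ)²) = 0.0517842 × 14.4947 × 0.812734 / (6 × 0.0350685) = 2.8993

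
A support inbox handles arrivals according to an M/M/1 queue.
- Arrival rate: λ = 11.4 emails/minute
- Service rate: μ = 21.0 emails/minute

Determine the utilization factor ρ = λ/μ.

Server utilization: ρ = λ/μ
ρ = 11.4/21.0 = 0.5429
The server is busy 54.29% of the time.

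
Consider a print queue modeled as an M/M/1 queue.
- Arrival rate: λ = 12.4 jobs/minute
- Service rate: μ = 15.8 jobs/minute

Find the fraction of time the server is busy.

Server utilization: ρ = λ/μ
ρ = 12.4/15.8 = 0.7848
The server is busy 78.48% of the time.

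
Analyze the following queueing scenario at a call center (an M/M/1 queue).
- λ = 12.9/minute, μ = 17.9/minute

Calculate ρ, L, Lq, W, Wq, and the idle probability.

Step 1: ρ = λ/μ = 12.9/17.9 = 0.7207
Step 2: L = λ/(μ-λ) = 12.9/5.00 = 2.5800
Step 3: Lq = λ²/(μ(μ-λ)) = 166.41/(17.9×5.00) = 1.8593
Step 4: W = 1/(μ-λ) = 1/5.00 = 0.2000
Step 5: Wq = λ/(μ(μ-λ)) = 12.9/(17.9×5.00) = 0.1441
Step 6: P(0) = 1-ρ = 0.2793
Verify: L = λW = 12.9×0.2000 = 2.5800 ✔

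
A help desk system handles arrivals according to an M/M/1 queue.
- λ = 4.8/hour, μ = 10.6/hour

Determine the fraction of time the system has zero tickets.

ρ = λ/μ = 4.8/10.6 = 0.4528
P(0) = 1 - ρ = 1 - 0.4528 = 0.5472
The server is idle 54.72% of the time.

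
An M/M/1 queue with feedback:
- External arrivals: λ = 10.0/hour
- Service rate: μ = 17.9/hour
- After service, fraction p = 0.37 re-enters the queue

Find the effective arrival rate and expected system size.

Effective arrival rate: λ_eff = λ/(1-p) = 10.0/(1-0.37) = 10.0/0.63 = 15.87302
ρ = λ_eff/μ = 15.87302/17.9 = 0.886761
L = ρ/(1-ρ) = 0.886761/(1-0.886761) = 7.8309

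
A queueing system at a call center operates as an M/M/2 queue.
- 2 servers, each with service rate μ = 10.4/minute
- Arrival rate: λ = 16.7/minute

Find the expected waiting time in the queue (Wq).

Traffic intensity: ρ = λ/(cμ) = 16.7/(2×10.4) = 0.8029
Since ρ = 0.8029 < 1, system is stable.
Offered load a = λ/μ = cρ = 16.7/10.4 = 1.6058
P₀ = [ Σₙ₌₀^1 aⁿ/n! + a^2/(2!(1-ρ)) ]⁻¹
Σ = a^0/0! + a^1/1! = 1.0000 + 1.6058 = 2.6058
a^2/(2!(1-ρ)) = 2.57849/(2 × 0.197115) = 6.5406
P₀ = 1/(2.6058 + 6.5406) = 0.1093
Lq = P₀·a^2·ρ / (2!(1-ρ)²) = 0.10933 × 2.5785 × 0.80288 / (2 × 0.038854) = 2.9127
Wq = Lq/λ = 2.9127/16.7 = 0.1744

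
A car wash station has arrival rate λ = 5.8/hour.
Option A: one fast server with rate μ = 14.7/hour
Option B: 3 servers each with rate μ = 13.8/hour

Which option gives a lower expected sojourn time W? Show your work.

Option A: single server μ = 14.7 (M/M/1)
  ρ_A = 5.8/14.7 = 0.3946
  W_A = 1/(μ-λ) = 1/(14.7-5.8) = 1/8.90 = 0.1124

Option B: 3 servers μ = 13.8 (M/M/3)
  ρ_B = λ/(cμ) = 5.8/(3×13.8) = 0.1401
  Offered load a = λ/μ = cρ = 5.8/13.8 = 0.4203
  P₀ = [ Σₙ₌₀^2 aⁿ/n! + a^3/(3!(1-ρ)) ]⁻¹
  Σ = a^0/0! + a^1/1! + a^2/2! = 1.0000 + 0.4203 + 0.08832 = 1.5086
  a^3/(3!(1-ρ)) = 0.07424/(6 × 0.8599) = 0.01439
  P₀ = 1/(1.5086 + 0.01439) = 0.6566
  Lq = P₀·a^3·ρ / (3!(1-ρ)²) = 0.6566 × 0.07424 × 0.1401 / (6 × 0.7394) = 0.001539
  Wq_B = Lq/λ = 0.0015393/5.8 = 0.0002654
  W_B = Wq_B + 1/μ = 0.0002654 + 0.07246 = 0.07273

Since W_B = 0.07273 < W_A = 0.1124, Option B (multiple servers) has the shorter time in system.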